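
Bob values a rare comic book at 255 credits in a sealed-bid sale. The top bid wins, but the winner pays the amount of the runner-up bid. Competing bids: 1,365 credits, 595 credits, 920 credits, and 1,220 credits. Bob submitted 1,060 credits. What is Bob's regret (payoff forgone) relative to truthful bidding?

Payoff forgone: 0 credits.

The highest competing bid is 1,365 credits.
Bidding truthfully at 255 credits: the top bid is 1,365 credits (a rival), so Bob loses. Payoff = 0 credits.
Bidding 1,060 credits: the top bid is 1,365 credits (a rival), so Bob loses. Payoff = 0 credits.
Regret = truthful payoff − actual payoff = 0 credits − 0 credits = 0 credits.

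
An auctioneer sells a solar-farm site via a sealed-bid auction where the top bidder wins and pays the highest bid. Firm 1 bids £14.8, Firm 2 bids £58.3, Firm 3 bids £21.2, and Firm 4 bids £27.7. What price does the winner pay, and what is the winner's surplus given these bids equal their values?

Ordered from highest: Firm 2 £58.3; Firm 4 £27.7; Firm 3 £21.2; Firm 1 £14.8.
Firm 2 is the highest bidder, so Firm 2 wins.
Under the first-price rule, the price is the highest bid: £58.3.
Surplus = £58.3 − £58.3 = £0.0.

Price £58.3; surplus £0.0.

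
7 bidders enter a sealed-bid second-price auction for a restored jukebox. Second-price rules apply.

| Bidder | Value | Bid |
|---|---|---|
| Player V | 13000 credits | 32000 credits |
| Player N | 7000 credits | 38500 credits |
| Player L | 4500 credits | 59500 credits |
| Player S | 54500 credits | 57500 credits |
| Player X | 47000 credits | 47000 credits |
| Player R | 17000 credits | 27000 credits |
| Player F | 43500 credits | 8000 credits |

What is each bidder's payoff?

Player V 0 credits, Player N 0 credits, Player L -53000 credits, Player S 0 credits, Player X 0 credits, Player R 0 credits, Player F 0 credits.

Ordered from highest: Player L 59500 credits; Player S 57500 credits; Player X 47000 credits; Player N 38500 credits; Player V 32000 credits; Player R 27000 credits; Player F 8000 credits.
Player L has the top bid and wins; the price is the second-highest bid, 57500 credits.
Player L's payoff = 4500 credits − 57500 credits = -53000 credits. All other bidders lose, so their payoff is 0.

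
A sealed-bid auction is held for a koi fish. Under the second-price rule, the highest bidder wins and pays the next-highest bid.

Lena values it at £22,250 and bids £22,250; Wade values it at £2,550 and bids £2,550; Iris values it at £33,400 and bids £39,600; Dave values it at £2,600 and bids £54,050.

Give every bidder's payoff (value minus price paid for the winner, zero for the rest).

Ranking the bids: Dave £54,050 > Iris £39,600 > Lena £22,250 > Wade £2,550.
Dave has the top bid and wins; the price is the second-highest bid, £39,600.
Dave's payoff = £2,600 − £39,600 = -£37,000. All other bidders lose, so their payoff is 0.

Payoffs: Lena £0, Wade £0, Iris £0, Dave -£37,000.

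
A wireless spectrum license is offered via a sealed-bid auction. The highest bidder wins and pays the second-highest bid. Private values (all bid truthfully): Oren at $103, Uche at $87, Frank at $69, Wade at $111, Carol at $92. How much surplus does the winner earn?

Surplus = $8.

Bids in descending order: Wade $111; Oren $103; Carol $92; Uche $87; Frank $69.
Wade wins with the top bid and pays the second-highest, $103.
Surplus = $111 − $103 = $8.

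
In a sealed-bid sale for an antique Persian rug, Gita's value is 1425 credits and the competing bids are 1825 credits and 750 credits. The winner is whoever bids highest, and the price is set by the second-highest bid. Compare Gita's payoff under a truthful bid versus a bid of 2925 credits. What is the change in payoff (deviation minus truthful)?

Change in payoff: -400 credits.

The highest competing bid is 1825 credits.
Bidding truthfully at 1425 credits: the top bid is 1825 credits (a rival), so Gita loses. Payoff = 0 credits.
Bidding 2925 credits: Gita has the top bid, wins, and pays the second-highest bid 1825 credits. Payoff = 1425 credits − 1825 credits = -400 credits.
Change = -400 credits − 0 credits = -400 credits.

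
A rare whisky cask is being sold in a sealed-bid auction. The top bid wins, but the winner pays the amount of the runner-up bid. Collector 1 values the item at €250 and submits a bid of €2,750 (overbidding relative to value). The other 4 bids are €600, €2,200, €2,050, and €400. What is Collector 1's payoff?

Highest competing bid: €2,200.
Collector 1's bid €2,750 is the highest overall, so Collector 1 wins and pays the second-highest bid, €2,200.
Payoff = value − price = €250 − €2,200 = -€1,950.
Overbidding won the item at a price above value — truthful bidding would have avoided this loss.

Payoff = -€1,950.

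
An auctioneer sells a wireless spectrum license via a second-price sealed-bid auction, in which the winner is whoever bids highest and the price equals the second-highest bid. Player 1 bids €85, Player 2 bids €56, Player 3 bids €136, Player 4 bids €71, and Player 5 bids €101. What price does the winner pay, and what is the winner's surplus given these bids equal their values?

Price €101; surplus €35.

Sorted high to low: Player 3 €136, then Player 5 €101, then Player 1 €85, then Player 4 €71, then Player 2 €56.
Player 3 is the highest bidder, so Player 3 wins.
Under the second-price rule, the price is the second-highest bid: €101.
Surplus = €136 − €101 = €35.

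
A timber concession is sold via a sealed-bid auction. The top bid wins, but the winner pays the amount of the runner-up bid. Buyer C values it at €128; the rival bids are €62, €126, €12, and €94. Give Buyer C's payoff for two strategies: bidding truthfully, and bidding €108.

The highest competing bid is €126.
Bidding truthfully at €128: Buyer C has the top bid, wins, and pays the second-highest bid €126. Payoff = €128 − €126 = €2.
Bidding €108: the top bid is €126 (a rival), so Buyer C loses. Payoff = €0.

Truthful: €2; alternative: €0.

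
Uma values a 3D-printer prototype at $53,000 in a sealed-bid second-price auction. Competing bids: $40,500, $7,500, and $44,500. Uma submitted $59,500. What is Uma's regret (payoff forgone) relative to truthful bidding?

The highest competing bid is $44,500.
Bidding truthfully at $53,000: Uma has the top bid, wins, and pays the second-highest bid $44,500. Payoff = $53,000 − $44,500 = $8,500.
Bidding $59,500: Uma has the top bid, wins, and pays the second-highest bid $44,500. Payoff = $53,000 − $44,500 = $8,500.
Regret = truthful payoff − actual payoff = $8,500 − $8,500 = $0.
The bid only affects whether you win, not the price — here both bids land on the same side of the top rival bid, so the deviation is payoff-neutral.

$0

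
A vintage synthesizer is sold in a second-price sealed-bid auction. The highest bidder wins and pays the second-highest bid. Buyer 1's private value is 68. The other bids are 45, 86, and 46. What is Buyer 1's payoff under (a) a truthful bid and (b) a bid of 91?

The highest competing bid is 86.
Bidding truthfully at 68: the top bid is 86 (a rival), so Buyer 1 loses. Payoff = 0.
Bidding 91: Buyer 1 has the top bid, wins, and pays the second-highest bid 86. Payoff = 68 − 86 = -18.

(a) 0  (b) -18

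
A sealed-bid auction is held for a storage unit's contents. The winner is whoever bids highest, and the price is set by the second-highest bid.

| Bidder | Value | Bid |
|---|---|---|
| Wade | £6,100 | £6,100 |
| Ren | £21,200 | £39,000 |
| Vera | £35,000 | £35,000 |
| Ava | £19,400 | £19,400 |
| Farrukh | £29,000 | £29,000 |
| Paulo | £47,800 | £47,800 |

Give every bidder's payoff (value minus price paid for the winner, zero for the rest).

Payoffs: Wade £0, Ren £0, Vera £0, Ava £0, Farrukh £0, Paulo £8,800.

Ordered from highest: Paulo £47,800; Ren £39,000; Vera £35,000; Farrukh £29,000; Ava £19,400; Wade £6,100.
Paulo has the top bid and wins; the price is the second-highest bid, £39,000.
Paulo's payoff = £47,800 − £39,000 = £8,800. All other bidders lose, so their payoff is 0.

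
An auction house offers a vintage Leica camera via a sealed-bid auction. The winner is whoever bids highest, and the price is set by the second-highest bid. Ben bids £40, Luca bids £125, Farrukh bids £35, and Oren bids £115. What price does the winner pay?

The winner pays £115.

Ranking the bids: Luca £125; Oren £115; Ben £40; Farrukh £35.
Luca has the highest bid, so Luca wins.
The second-highest bid is £115, so that is what Luca pays.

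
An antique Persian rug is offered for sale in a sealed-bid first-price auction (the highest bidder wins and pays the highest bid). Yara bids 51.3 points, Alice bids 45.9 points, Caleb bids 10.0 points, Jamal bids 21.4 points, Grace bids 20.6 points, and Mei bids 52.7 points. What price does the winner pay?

Ordered from highest: Mei 52.7 points > Yara 51.3 points > Alice 45.9 points > Jamal 21.4 points > Grace 20.6 points > Caleb 10.0 points.
Mei is the highest bidder, so Mei wins.
Under the first-price rule, the price is the highest bid: 52.7 points.

The winner pays 52.7 points.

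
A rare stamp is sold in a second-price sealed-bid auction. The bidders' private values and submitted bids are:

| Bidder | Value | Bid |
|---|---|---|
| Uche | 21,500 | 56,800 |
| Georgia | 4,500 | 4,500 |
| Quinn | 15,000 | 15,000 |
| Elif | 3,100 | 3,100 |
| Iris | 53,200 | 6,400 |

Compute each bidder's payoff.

Ranking the bids: Uche 56,800 > Quinn 15,000 > Iris 6,400 > Georgia 4,500 > Elif 3,100.
Uche has the top bid and wins; the price is the second-highest bid, 15,000.
Uche's payoff = 21,500 − 15,000 = 6,500. All other bidders lose, so their payoff is 0.

Payoffs: Uche 6,500, Georgia 0, Quinn 0, Elif 0, Iris 0.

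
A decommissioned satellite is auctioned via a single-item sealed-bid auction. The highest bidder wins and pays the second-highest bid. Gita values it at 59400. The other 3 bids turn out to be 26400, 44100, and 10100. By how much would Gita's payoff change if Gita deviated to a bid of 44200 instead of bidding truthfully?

The highest competing bid is 44100.
Bidding truthfully at 59400: Gita has the top bid, wins, and pays the second-highest bid 44100. Payoff = 59400 − 44100 = 15300.
Bidding 44200: Gita has the top bid, wins, and pays the second-highest bid 44100. Payoff = 59400 − 44100 = 15300.
Change = 15300 − 15300 = 0.

Payoff change: 0.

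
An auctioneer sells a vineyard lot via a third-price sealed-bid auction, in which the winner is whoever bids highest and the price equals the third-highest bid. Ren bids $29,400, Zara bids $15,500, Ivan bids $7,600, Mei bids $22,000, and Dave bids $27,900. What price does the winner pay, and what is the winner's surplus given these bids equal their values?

Ordered from highest: Ren $29,400; Dave $27,900; Mei $22,000; Zara $15,500; Ivan $7,600.
Ren is the highest bidder, so Ren wins.
Under the third-price rule, the price is the third-highest bid: $22,000.
Surplus = $29,400 − $22,000 = $7,400.

Price $22,000; surplus $7,400.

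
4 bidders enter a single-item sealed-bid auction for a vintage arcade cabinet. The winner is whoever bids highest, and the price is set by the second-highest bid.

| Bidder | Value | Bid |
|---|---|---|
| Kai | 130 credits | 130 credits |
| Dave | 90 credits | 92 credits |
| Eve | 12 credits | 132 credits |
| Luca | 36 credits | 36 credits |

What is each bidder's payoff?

Payoffs: Kai 0 credits, Dave 0 credits, Eve -118 credits, Luca 0 credits.

Sorted high to low: Eve 132 credits; Kai 130 credits; Dave 92 credits; Luca 36 credits.
Eve has the top bid and wins; the price is the second-highest bid, 130 credits.
Eve's payoff = 12 credits − 130 credits = -118 credits. All other bidders lose, so their payoff is 0.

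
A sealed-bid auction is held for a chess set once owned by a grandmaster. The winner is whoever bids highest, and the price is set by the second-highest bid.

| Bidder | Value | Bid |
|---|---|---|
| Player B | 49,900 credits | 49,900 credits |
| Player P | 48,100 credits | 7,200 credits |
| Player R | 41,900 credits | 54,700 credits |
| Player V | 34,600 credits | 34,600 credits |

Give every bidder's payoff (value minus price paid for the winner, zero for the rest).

Ordered from highest: Player R 54,700 credits, then Player B 49,900 credits, then Player V 34,600 credits, then Player P 7,200 credits.
Player R has the top bid and wins; the price is the second-highest bid, 49,900 credits.
Player R's payoff = 41,900 credits − 49,900 credits = -8,000 credits. All other bidders lose, so their payoff is 0.

Payoffs: Player B 0 credits, Player P 0 credits, Player R -8,000 credits, Player V 0 credits.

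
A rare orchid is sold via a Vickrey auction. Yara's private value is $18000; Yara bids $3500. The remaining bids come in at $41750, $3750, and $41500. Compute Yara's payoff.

Highest competing bid: $41750.
Yara's bid $3500 is not the highest, so Yara loses, pays nothing, and earns zero payoff.

Payoff = $0.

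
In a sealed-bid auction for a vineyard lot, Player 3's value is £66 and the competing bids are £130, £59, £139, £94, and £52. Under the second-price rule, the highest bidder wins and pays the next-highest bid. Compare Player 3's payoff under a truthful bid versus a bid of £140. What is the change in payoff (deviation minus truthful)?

The highest competing bid is £139.
Bidding truthfully at £66: the top bid is £139 (a rival), so Player 3 loses. Payoff = £0.
Bidding £140: Player 3 has the top bid, wins, and pays the second-highest bid £139. Payoff = £66 − £139 = -£73.
Change = -£73 − £0 = -£73.
This is the dominant-strategy logic: truthful bidding weakly beats any alternative.

Payoff change: -£73.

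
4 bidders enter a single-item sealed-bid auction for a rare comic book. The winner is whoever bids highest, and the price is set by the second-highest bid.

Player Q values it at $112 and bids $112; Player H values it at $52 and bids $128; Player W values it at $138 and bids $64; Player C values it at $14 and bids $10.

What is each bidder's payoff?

Ordered from highest: Player H $128; Player Q $112; Player W $64; Player C $10.
Player H has the top bid and wins; the price is the second-highest bid, $112.
Player H's payoff = $52 − $112 = -$60. All other bidders lose, so their payoff is 0.

Payoffs: Player Q $0, Player H -$60, Player W $0, Player C $0.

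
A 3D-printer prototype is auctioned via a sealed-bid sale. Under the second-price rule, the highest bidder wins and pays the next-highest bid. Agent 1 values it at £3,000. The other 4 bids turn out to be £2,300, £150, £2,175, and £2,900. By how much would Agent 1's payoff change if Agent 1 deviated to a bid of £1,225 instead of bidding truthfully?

Payoff change: -£100.

The highest competing bid is £2,900.
Bidding truthfully at £3,000: Agent 1 has the top bid, wins, and pays the second-highest bid £2,900. Payoff = £3,000 − £2,900 = £100.
Bidding £1,225: the top bid is £2,900 (a rival), so Agent 1 loses. Payoff = £0.
Change = £0 − £100 = -£100.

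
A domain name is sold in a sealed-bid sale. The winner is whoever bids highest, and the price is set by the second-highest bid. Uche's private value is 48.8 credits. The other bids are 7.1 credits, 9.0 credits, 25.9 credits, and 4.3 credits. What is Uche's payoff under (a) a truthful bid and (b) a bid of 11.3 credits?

The highest competing bid is 25.9 credits.
Bidding truthfully at 48.8 credits: Uche has the top bid, wins, and pays the second-highest bid 25.9 credits. Payoff = 48.8 credits − 25.9 credits = 22.9 credits.
Bidding 11.3 credits: the top bid is 25.9 credits (a rival), so Uche loses. Payoff = 0.0 credits.

(a) 22.9 credits  (b) 0.0 credits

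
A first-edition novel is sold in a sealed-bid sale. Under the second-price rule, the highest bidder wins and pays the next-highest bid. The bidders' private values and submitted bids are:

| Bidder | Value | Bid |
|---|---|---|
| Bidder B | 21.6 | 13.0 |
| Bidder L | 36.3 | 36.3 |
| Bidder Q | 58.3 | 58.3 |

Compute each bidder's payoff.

Bidder B 0.0, Bidder L 0.0, Bidder Q 22.0.

Ordered from highest: Bidder Q 58.3, then Bidder L 36.3, then Bidder B 13.0.
Bidder Q has the top bid and wins; the price is the second-highest bid, 36.3.
Bidder Q's payoff = 58.3 − 36.3 = 22.0. All other bidders lose, so their payoff is 0.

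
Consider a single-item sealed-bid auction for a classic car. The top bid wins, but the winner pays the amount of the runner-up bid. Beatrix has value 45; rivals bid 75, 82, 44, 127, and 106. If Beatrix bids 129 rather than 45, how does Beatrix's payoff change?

The highest competing bid is 127.
Bidding truthfully at 45: the top bid is 127 (a rival), so Beatrix loses. Payoff = 0.
Bidding 129: Beatrix has the top bid, wins, and pays the second-highest bid 127. Payoff = 45 − 127 = -82.
Change = -82 − 0 = -82.

-82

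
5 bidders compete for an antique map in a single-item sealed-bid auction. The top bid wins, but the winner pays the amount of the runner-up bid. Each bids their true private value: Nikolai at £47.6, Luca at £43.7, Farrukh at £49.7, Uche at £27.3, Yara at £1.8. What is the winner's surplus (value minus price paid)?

Winner's surplus: £2.1.

Ordered from highest: Farrukh £49.7; Nikolai £47.6; Luca £43.7; Uche £27.3; Yara £1.8.
Farrukh wins with the top bid and pays the second-highest, £47.6.
Surplus = £49.7 − £47.6 = £2.1.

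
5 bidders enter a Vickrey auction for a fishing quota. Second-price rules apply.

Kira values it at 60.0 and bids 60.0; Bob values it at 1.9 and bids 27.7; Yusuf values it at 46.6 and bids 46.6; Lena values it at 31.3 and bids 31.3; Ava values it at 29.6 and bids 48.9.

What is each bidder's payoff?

Ordered from highest: Kira 60.0, then Ava 48.9, then Yusuf 46.6, then Lena 31.3, then Bob 27.7.
Kira has the top bid and wins; the price is the second-highest bid, 48.9.
Kira's payoff = 60.0 − 48.9 = 11.1. All other bidders lose, so their payoff is 0.

Kira 11.1, Bob 0.0, Yusuf 0.0, Lena 0.0, Ava 0.0.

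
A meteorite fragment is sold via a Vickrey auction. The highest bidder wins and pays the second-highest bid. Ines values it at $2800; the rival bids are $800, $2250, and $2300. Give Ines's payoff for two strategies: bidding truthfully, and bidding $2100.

The highest competing bid is $2300.
Bidding truthfully at $2800: Ines has the top bid, wins, and pays the second-highest bid $2300. Payoff = $2800 − $2300 = $500.
Bidding $2100: the top bid is $2300 (a rival), so Ines loses. Payoff = $0.
This is the dominant-strategy logic: truthful bidding weakly beats any alternative.

(a) $500  (b) $0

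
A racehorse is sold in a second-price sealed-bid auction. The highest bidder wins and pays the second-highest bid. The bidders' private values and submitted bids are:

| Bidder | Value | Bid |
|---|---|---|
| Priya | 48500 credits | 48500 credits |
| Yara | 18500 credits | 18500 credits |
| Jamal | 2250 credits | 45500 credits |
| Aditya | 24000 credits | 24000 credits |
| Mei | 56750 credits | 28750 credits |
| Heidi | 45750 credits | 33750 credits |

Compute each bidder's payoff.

Bids in descending order: Priya 48500 credits; Jamal 45500 credits; Heidi 33750 credits; Mei 28750 credits; Aditya 24000 credits; Yara 18500 credits.
Priya has the top bid and wins; the price is the second-highest bid, 45500 credits.
Priya's payoff = 48500 credits − 45500 credits = 3000 credits. All other bidders lose, so their payoff is 0.

Priya 3000 credits, Yara 0 credits, Jamal 0 credits, Aditya 0 credits, Mei 0 credits, Heidi 0 credits.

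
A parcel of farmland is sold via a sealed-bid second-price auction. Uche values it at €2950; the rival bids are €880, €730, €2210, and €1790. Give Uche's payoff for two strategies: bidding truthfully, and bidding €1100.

(a) €740  (b) €0

The highest competing bid is €2210.
Bidding truthfully at €2950: Uche has the top bid, wins, and pays the second-highest bid €2210. Payoff = €2950 − €2210 = €740.
Bidding €1100: the top bid is €2210 (a rival), so Uche loses. Payoff = €0.
This is the dominant-strategy logic: truthful bidding weakly beats any alternative.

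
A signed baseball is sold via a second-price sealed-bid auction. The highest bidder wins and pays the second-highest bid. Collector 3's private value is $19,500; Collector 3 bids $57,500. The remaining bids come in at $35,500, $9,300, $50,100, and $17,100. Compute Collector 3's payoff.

Highest competing bid: $50,100.
Collector 3's bid $57,500 is the highest overall, so Collector 3 wins and pays the second-highest bid, $50,100.
Payoff = value − price = $19,500 − $50,100 = -$30,600.

The bidder's payoff: -$30,600.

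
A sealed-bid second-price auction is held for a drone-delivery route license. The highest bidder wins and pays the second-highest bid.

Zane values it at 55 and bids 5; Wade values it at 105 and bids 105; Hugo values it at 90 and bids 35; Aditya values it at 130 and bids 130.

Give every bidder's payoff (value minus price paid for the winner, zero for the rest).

Payoffs: Zane 0, Wade 0, Hugo 0, Aditya 25.

Bids in descending order: Aditya 130, then Wade 105, then Hugo 35, then Zane 5.
Aditya has the top bid and wins; the price is the second-highest bid, 105.
Aditya's payoff = 130 − 105 = 25. All other bidders lose, so their payoff is 0.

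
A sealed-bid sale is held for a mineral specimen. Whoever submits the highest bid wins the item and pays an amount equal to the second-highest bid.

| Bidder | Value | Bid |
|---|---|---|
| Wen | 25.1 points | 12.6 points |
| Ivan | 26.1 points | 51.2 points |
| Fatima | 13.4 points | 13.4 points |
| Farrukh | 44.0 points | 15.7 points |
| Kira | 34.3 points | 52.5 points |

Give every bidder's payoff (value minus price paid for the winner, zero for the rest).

Payoffs: Wen 0.0 points, Ivan 0.0 points, Fatima 0.0 points, Farrukh 0.0 points, Kira -16.9 points.

Ranking the bids: Kira 52.5 points, then Ivan 51.2 points, then Farrukh 15.7 points, then Fatima 13.4 points, then Wen 12.6 points.
Kira has the top bid and wins; the price is the second-highest bid, 51.2 points.
Kira's payoff = 34.3 points − 51.2 points = -16.9 points. All other bidders lose, so their payoff is 0.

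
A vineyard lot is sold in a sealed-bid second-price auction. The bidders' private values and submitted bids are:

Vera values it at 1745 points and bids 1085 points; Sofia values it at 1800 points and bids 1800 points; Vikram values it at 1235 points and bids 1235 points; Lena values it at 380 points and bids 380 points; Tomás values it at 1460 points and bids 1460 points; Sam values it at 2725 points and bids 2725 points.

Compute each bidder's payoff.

Payoffs: Vera 0 points, Sofia 0 points, Vikram 0 points, Lena 0 points, Tomás 0 points, Sam 925 points.

Bids in descending order: Sam 2725 points; Sofia 1800 points; Tomás 1460 points; Vikram 1235 points; Vera 1085 points; Lena 380 points.
Sam has the top bid and wins; the price is the second-highest bid, 1800 points.
Sam's payoff = 2725 points − 1800 points = 925 points. All other bidders lose, so their payoff is 0.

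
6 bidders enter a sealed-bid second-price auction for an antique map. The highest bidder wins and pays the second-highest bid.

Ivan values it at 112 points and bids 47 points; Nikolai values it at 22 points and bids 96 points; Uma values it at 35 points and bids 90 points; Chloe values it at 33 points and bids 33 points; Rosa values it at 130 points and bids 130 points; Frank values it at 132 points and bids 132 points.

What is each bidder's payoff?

Ranking the bids: Frank 132 points, then Rosa 130 points, then Nikolai 96 points, then Uma 90 points, then Ivan 47 points, then Chloe 33 points.
Frank has the top bid and wins; the price is the second-highest bid, 130 points.
Frank's payoff = 132 points − 130 points = 2 points. All other bidders lose, so their payoff is 0.

Ivan 0 points, Nikolai 0 points, Uma 0 points, Chloe 0 points, Rosa 0 points, Frank 2 points.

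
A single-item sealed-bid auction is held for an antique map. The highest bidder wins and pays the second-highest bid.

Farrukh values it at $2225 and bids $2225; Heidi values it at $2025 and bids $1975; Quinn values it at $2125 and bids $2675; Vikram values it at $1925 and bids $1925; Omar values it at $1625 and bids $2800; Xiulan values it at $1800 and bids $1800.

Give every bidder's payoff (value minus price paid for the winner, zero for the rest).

Bids in descending order: Omar $2800 > Quinn $2675 > Farrukh $2225 > Heidi $1975 > Vikram $1925 > Xiulan $1800.
Omar has the top bid and wins; the price is the second-highest bid, $2675.
Omar's payoff = $1625 − $2675 = -$1050. All other bidders lose, so their payoff is 0.

Payoffs: Farrukh $0, Heidi $0, Quinn $0, Vikram $0, Omar -$1050, Xiulan $0.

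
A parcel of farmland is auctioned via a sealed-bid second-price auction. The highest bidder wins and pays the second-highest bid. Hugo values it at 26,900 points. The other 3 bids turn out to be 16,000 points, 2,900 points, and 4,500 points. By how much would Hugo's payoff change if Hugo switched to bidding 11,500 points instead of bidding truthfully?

The highest competing bid is 16,000 points.
Bidding truthfully at 26,900 points: Hugo has the top bid, wins, and pays the second-highest bid 16,000 points. Payoff = 26,900 points − 16,000 points = 10,900 points.
Bidding 11,500 points: the top bid is 16,000 points (a rival), so Hugo loses. Payoff = 0 points.
Change = 0 points − 10,900 points = -10,900 points.
Deviating from a truthful bid can only lose payoff in a second-price auction — never gain.

Payoff change: -10,900 points.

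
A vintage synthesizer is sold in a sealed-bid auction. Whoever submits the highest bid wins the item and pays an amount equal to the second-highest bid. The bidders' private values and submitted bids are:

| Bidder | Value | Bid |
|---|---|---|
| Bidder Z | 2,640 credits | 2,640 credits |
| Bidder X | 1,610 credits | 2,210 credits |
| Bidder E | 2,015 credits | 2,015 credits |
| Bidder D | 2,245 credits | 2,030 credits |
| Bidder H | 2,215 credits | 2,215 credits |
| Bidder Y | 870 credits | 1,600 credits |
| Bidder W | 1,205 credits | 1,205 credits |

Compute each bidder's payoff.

Bids in descending order: Bidder Z 2,640 credits; Bidder H 2,215 credits; Bidder X 2,210 credits; Bidder D 2,030 credits; Bidder E 2,015 credits; Bidder Y 1,600 credits; Bidder W 1,205 credits.
Bidder Z has the top bid and wins; the price is the second-highest bid, 2,215 credits.
Bidder Z's payoff = 2,640 credits − 2,215 credits = 425 credits. All other bidders lose, so their payoff is 0.

Bidder Z 425 credits, Bidder X 0 credits, Bidder E 0 credits, Bidder D 0 credits, Bidder H 0 credits, Bidder Y 0 credits, Bidder W 0 credits.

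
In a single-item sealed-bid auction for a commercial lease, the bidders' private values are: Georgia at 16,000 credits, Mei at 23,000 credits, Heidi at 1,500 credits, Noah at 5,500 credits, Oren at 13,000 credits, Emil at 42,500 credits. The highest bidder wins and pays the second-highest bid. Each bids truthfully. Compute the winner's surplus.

Ranking the bids: Emil 42,500 credits > Mei 23,000 credits > Georgia 16,000 credits > Oren 13,000 credits > Noah 5,500 credits > Heidi 1,500 credits.
Emil wins with the top bid and pays the second-highest, 23,000 credits.
Surplus = 42,500 credits − 23,000 credits = 19,500 credits.

Winner's surplus: 19,500 credits.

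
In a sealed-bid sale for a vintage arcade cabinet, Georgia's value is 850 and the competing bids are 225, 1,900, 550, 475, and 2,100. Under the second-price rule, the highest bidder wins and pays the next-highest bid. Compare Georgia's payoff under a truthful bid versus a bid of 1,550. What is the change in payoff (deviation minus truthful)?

The highest competing bid is 2,100.
Bidding truthfully at 850: the top bid is 2,100 (a rival), so Georgia loses. Payoff = 0.
Bidding 1,550: the top bid is 2,100 (a rival), so Georgia loses. Payoff = 0.
Change = 0 − 0 = 0.

Change in payoff: 0.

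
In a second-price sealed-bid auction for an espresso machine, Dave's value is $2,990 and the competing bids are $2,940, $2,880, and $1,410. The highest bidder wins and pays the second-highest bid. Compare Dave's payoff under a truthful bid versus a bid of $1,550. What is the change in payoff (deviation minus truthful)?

Change in payoff: -$50.

The highest competing bid is $2,940.
Bidding truthfully at $2,990: Dave has the top bid, wins, and pays the second-highest bid $2,940. Payoff = $2,990 − $2,940 = $50.
Bidding $1,550: the top bid is $2,940 (a rival), so Dave loses. Payoff = $0.
Change = $0 − $50 = -$50.
Deviating from a truthful bid can only lose payoff in a second-price auction — never gain.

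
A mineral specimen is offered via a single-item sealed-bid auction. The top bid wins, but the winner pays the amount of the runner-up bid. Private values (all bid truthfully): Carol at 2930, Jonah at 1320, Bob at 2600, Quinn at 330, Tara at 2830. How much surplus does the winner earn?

Sorted high to low: Carol 2930 > Tara 2830 > Bob 2600 > Jonah 1320 > Quinn 330.
Carol wins with the top bid and pays the second-highest, 2830.
Surplus = 2930 − 2830 = 100.

Winner's surplus: 100.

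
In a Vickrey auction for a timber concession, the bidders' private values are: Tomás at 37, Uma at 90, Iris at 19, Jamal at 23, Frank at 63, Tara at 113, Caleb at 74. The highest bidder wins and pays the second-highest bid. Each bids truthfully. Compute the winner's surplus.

Ordered from highest: Tara 113; Uma 90; Caleb 74; Frank 63; Tomás 37; Jamal 23; Iris 19.
Tara wins with the top bid and pays the second-highest, 90.
Surplus = 113 − 90 = 23.

Surplus = 23.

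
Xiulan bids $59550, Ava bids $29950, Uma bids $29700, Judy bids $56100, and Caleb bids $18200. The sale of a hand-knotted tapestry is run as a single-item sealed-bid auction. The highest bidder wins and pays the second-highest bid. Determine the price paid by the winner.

Price paid: $56100.

Bids in descending order: Xiulan $59550, then Judy $56100, then Ava $29950, then Uma $29700, then Caleb $18200.
Xiulan has the highest bid, so Xiulan wins.
The second-highest bid is $56100, so that is what Xiulan pays.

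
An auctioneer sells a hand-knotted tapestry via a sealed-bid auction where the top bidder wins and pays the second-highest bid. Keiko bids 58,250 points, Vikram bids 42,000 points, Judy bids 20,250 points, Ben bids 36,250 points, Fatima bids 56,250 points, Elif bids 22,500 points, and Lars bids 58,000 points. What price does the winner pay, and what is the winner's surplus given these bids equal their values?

The winner pays 58,000 points for a surplus of 250 points.

Ranking the bids: Keiko 58,250 points; Lars 58,000 points; Fatima 56,250 points; Vikram 42,000 points; Ben 36,250 points; Elif 22,500 points; Judy 20,250 points.
Keiko is the highest bidder, so Keiko wins.
Under the second-price rule, the price is the second-highest bid: 58,000 points.
Surplus = 58,250 points − 58,000 points = 250 points.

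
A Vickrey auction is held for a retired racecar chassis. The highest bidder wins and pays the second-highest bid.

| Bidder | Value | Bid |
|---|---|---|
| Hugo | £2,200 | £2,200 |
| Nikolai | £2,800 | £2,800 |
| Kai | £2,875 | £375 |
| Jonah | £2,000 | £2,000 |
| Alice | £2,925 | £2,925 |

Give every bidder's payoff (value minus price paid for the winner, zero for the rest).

Bids in descending order: Alice £2,925; Nikolai £2,800; Hugo £2,200; Jonah £2,000; Kai £375.
Alice has the top bid and wins; the price is the second-highest bid, £2,800.
Alice's payoff = £2,925 − £2,800 = £125. All other bidders lose, so their payoff is 0.

Payoffs: Hugo £0, Nikolai £0, Kai £0, Jonah £0, Alice £125.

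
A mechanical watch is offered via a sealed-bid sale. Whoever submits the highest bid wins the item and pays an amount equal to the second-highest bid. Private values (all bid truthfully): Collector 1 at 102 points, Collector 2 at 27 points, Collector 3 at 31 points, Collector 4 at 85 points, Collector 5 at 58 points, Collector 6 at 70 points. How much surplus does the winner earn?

Surplus = 17 points.

Ranking the bids: Collector 1 102 points, then Collector 4 85 points, then Collector 6 70 points, then Collector 5 58 points, then Collector 3 31 points, then Collector 2 27 points.
Collector 1 wins with the top bid and pays the second-highest, 85 points.
Surplus = 102 points − 85 points = 17 points.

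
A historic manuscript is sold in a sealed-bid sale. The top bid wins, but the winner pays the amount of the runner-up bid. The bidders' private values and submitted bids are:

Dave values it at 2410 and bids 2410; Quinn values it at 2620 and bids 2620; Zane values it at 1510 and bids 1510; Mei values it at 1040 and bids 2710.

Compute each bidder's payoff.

Payoffs: Dave 0, Quinn 0, Zane 0, Mei -1580.

Sorted high to low: Mei 2710; Quinn 2620; Dave 2410; Zane 1510.
Mei has the top bid and wins; the price is the second-highest bid, 2620.
Mei's payoff = 1040 − 2620 = -1580. All other bidders lose, so their payoff is 0.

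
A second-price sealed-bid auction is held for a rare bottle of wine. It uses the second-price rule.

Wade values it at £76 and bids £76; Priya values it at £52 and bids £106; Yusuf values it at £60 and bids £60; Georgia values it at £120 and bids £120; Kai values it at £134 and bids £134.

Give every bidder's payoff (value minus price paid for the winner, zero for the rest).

Wade £0, Priya £0, Yusuf £0, Georgia £0, Kai £14.

Ranking the bids: Kai £134, then Georgia £120, then Priya £106, then Wade £76, then Yusuf £60.
Kai has the top bid and wins; the price is the second-highest bid, £120.
Kai's payoff = £134 − £120 = £14. All other bidders lose, so their payoff is 0.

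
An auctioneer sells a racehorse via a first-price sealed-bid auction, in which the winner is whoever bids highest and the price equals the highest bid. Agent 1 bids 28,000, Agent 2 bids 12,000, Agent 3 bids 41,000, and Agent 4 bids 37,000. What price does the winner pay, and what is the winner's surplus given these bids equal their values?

Ordered from highest: Agent 3 41,000 > Agent 4 37,000 > Agent 1 28,000 > Agent 2 12,000.
Agent 3 is the highest bidder, so Agent 3 wins.
Under the first-price rule, the price is the highest bid: 41,000.
Surplus = 41,000 − 41,000 = 0.

Price 41,000; surplus 0.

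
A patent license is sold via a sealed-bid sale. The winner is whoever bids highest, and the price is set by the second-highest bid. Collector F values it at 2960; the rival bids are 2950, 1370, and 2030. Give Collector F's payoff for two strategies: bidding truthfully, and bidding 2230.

The highest competing bid is 2950.
Bidding truthfully at 2960: Collector F has the top bid, wins, and pays the second-highest bid 2950. Payoff = 2960 − 2950 = 10.
Bidding 2230: the top bid is 2950 (a rival), so Collector F loses. Payoff = 0.
Deviating from a truthful bid can only lose payoff in a second-price auction — never gain.

(a) 10  (b) 0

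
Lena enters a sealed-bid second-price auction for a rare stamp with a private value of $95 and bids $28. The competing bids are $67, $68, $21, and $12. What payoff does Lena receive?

Lena's payoff: $0.

Highest competing bid: $68.
Lena's bid $28 is not the highest, so Lena loses, pays nothing, and earns zero payoff.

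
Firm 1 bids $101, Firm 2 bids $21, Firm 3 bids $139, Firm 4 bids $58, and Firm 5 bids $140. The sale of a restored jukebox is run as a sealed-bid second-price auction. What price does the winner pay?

$139

Sorted high to low: Firm 5 $140, then Firm 3 $139, then Firm 1 $101, then Firm 4 $58, then Firm 2 $21.
Firm 5 has the highest bid, so Firm 5 wins.
The second-highest bid is $139, so that is what Firm 5 pays.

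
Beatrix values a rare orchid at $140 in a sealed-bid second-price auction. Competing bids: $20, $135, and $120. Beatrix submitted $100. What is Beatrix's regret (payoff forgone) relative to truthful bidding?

The highest competing bid is $135.
Bidding truthfully at $140: Beatrix has the top bid, wins, and pays the second-highest bid $135. Payoff = $140 − $135 = $5.
Bidding $100: the top bid is $135 (a rival), so Beatrix loses. Payoff = $0.
Regret = truthful payoff − actual payoff = $5 − $0 = $5.

Regret: $5.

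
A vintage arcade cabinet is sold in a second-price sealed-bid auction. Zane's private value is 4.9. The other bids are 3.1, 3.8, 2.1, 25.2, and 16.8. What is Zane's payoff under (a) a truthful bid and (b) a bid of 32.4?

The highest competing bid is 25.2.
Bidding truthfully at 4.9: the top bid is 25.2 (a rival), so Zane loses. Payoff = 0.0.
Bidding 32.4: Zane has the top bid, wins, and pays the second-highest bid 25.2. Payoff = 4.9 − 25.2 = -20.3.

Truthful: 0.0; alternative: -20.3.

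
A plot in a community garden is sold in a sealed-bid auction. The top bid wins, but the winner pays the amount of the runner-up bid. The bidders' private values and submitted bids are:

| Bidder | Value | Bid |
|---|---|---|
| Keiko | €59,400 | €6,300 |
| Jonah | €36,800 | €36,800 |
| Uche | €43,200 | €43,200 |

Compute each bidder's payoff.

Keiko €0, Jonah €0, Uche €6,400.

Ranking the bids: Uche €43,200; Jonah €36,800; Keiko €6,300.
Uche has the top bid and wins; the price is the second-highest bid, €36,800.
Uche's payoff = €43,200 − €36,800 = €6,400. All other bidders lose, so their payoff is 0.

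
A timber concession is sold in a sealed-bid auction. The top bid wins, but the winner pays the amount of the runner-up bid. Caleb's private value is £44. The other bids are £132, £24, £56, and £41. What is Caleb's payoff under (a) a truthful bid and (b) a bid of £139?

(a) £0  (b) -£88

The highest competing bid is £132.
Bidding truthfully at £44: the top bid is £132 (a rival), so Caleb loses. Payoff = £0.
Bidding £139: Caleb has the top bid, wins, and pays the second-highest bid £132. Payoff = £44 − £132 = -£88.
This is the dominant-strategy logic: truthful bidding weakly beats any alternative.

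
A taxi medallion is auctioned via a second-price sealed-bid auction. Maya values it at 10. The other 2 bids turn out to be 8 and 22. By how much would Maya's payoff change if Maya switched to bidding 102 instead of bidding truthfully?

The highest competing bid is 22.
Bidding truthfully at 10: the top bid is 22 (a rival), so Maya loses. Payoff = 0.
Bidding 102: Maya has the top bid, wins, and pays the second-highest bid 22. Payoff = 10 − 22 = -12.
Change = -12 − 0 = -12.

Change in payoff: -12.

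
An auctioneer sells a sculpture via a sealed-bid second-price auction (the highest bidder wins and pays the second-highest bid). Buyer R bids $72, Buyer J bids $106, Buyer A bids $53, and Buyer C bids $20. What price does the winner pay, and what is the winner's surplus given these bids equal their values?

The winner pays $72 for a surplus of $34.

Ranking the bids: Buyer J $106, then Buyer R $72, then Buyer A $53, then Buyer C $20.
Buyer J is the highest bidder, so Buyer J wins.
Under the second-price rule, the price is the second-highest bid: $72.
Surplus = $106 − $72 = $34.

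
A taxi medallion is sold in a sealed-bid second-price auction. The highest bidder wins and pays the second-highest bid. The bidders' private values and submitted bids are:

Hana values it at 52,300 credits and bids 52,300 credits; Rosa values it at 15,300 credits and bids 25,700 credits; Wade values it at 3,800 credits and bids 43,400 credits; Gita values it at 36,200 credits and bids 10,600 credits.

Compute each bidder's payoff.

Payoffs: Hana 8,900 credits, Rosa 0 credits, Wade 0 credits, Gita 0 credits.

Bids in descending order: Hana 52,300 credits > Wade 43,400 credits > Rosa 25,700 credits > Gita 10,600 credits.
Hana has the top bid and wins; the price is the second-highest bid, 43,400 credits.
Hana's payoff = 52,300 credits − 43,400 credits = 8,900 credits. All other bidders lose, so their payoff is 0.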